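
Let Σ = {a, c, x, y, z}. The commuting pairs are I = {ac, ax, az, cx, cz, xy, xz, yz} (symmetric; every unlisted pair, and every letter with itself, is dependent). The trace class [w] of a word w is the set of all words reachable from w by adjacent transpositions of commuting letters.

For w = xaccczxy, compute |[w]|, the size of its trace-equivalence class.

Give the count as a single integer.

drop 0:x onto floor
drop 1:a onto floor
drop 2:c onto floor
drop 3:c onto {2:c}
drop 4:c onto {3:c}
drop 5:z onto floor
drop 6:x onto {0:x}
drop 7:y onto {1:a, 4:c}
ground layer = {0:x, 1:a, 2:c, 5:z}
drop-orders for the pieces not yet dropped (sum over which currently-grounded one goes next):
  1 to go: {5} 1  {6} 1  {7} 1
  2 to go: {0,6} 1  {1,7} 1  {4,7} 1  {5,6} 2  {5,7} 2  {6,7} 2
  3 to go: {0,5,6} 3  {0,6,7} 3  {1,4,7} 2  {1,5,7} 3  {1,6,7} 3  {3,4,7} 1  {4,5,7} 3  {4,6,7} 3  {5,6,7} 6
  4 to go: {0,1,6,7} 6  {0,4,6,7} 6  {0,5,6,7} 12  {1,3,4,7} 3  {1,4,5,7} 8  {1,4,6,7} 8  {1,5,6,7} 12  {2,3,4,7} 1  {3,4,5,7} 4  {3,4,6,7} 4  {4,5,6,7} 12
  5 to go: {0,1,4,6,7} 20  {0,1,5,6,7} 30  {0,3,4,6,7} 10  {0,4,5,6,7} 30  {1,2,3,4,7} 4  {1,3,4,5,7} 15  {1,3,4,6,7} 15  {1,4,5,6,7} 40  {2,3,4,5,7} 5  {2,3,4,6,7} 5  {3,4,5,6,7} 20
  6 to go: {0,1,3,4,6,7} 45  {0,1,4,5,6,7} 120  {0,2,3,4,6,7} 15  {0,3,4,5,6,7} 60  {1,2,3,4,5,7} 24  {1,2,3,4,6,7} 24  {1,3,4,5,6,7} 90  {2,3,4,5,6,7} 30
  if 0:x drops first: 168 orders
  if 1:a drops first: 105 orders
  if 2:c drops first: 315 orders
  if 5:z drops first: 84 orders
heap linearizations: 672

672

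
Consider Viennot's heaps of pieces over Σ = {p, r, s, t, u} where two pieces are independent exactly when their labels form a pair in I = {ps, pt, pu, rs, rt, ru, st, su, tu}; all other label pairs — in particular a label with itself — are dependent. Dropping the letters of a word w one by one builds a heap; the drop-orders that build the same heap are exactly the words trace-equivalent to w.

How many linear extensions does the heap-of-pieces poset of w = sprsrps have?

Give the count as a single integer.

35

#0=s has no predecessor
#1=p has no predecessor
#2=r depends on [1:p]
#3=s depends on [0:s]
#4=r depends on [2:r]
#5=p depends on [4:r]
#6=s depends on [3:s]
sources: [0:s, 1:p]
N(rest) = Σ N(rest − s) over sources s of rest; N(one piece) = 1:
  size 1 → [5]=1  [6]=1
  size 2 → [3,6]=1  [4,5]=1  [5,6]=2
  size 3 → [0,3,6]=1  [2,4,5]=1  [3,5,6]=3  [4,5,6]=3
  size 4 → [0,3,5,6]=4  [1,2,4,5]=1  [2,4,5,6]=4  [3,4,5,6]=6
  size 5 → [0,3,4,5,6]=10  [1,2,4,5,6]=5  [2,3,4,5,6]=10
  first=0(s) contributes 15
  first=1(p) contributes 20
|[w]| = 35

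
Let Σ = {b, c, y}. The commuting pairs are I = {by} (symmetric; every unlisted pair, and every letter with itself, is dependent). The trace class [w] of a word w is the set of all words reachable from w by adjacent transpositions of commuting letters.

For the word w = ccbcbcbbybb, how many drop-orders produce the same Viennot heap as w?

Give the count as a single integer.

5

piece 0:c — minimal
piece 1:c rests on {0:c}
piece 2:b rests on {1:c}
piece 3:c rests on {2:b}
piece 4:b rests on {3:c}
piece 5:c rests on {4:b}
piece 6:b rests on {5:c}
piece 7:b rests on {6:b}
piece 8:y rests on {5:c}
piece 9:b rests on {7:b}
piece 10:b rests on {9:b}
minimal pieces: {0:c}
ways to finish when only these pieces remain (= sum over removing one remaining piece with nothing left below it):
  1 left: {8}→1  {10}→1
  2 left: {8,10}→2  {9,10}→1
  3 left: {7,9,10}→1  {8,9,10}→3
  4 left: {6,7,9,10}→1  {7,8,9,10}→4
  5 left: {6,7,8,9,10}→5
  6 left: {5,6,7,8,9,10}→5
  7 left: {4,5,6,7,8,9,10}→5
  8 left: {3,4,5,6,7,8,9,10}→5
  9 left: {2,3,4,5,6,7,8,9,10}→5
  placing 0:c first → 5 extensions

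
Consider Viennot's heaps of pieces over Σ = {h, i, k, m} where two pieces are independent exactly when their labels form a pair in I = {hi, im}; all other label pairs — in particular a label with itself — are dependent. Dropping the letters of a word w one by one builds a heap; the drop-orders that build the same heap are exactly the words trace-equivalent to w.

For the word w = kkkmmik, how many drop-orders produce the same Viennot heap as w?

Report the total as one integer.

piece 0:k — minimal
piece 1:k rests on {0:k}
piece 2:k rests on {1:k}
piece 3:m rests on {2:k}
piece 4:m rests on {3:m}
piece 5:i rests on {2:k}
piece 6:k rests on {4:m, 5:i}
minimal pieces: {0:k}
ways to finish when only these pieces remain (= sum over removing one remaining piece with nothing left below it):
  1 left: {6}→1
  2 left: {4,6}→1  {5,6}→1
  3 left: {3,4,6}→1  {4,5,6}→2
  4 left: {3,4,5,6}→3
  5 left: {2,3,4,5,6}→3
  placing 0:k first → 3 extensions

3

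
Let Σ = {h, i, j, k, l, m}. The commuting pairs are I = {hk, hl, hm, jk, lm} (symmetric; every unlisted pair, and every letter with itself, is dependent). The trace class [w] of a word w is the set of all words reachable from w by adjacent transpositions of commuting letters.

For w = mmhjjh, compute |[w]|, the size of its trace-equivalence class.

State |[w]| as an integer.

3

drop 0:m onto floor
drop 1:m onto {0:m}
drop 2:h onto floor
drop 3:j onto {1:m, 2:h}
drop 4:j onto {3:j}
drop 5:h onto {4:j}
ground layer = {0:m, 2:h}
drop-orders for the pieces not yet dropped (sum over which currently-grounded one goes next):
  1 to go: {5} 1
  2 to go: {4,5} 1
  3 to go: {3,4,5} 1
  4 to go: {1,3,4,5} 1  {2,3,4,5} 1
  if 0:m drops first: 2 orders
  if 2:h drops first: 1 orders
heap linearizations: 3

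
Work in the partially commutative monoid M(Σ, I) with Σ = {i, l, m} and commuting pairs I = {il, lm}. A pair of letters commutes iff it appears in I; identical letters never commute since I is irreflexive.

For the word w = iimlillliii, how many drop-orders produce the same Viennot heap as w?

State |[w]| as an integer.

330

#0=i has no predecessor
#1=i depends on [0:i]
#2=m depends on [1:i]
#3=l has no predecessor
#4=i depends on [2:m]
#5=l depends on [3:l]
#6=l depends on [5:l]
#7=l depends on [6:l]
#8=i depends on [4:i]
#9=i depends on [8:i]
#10=i depends on [9:i]
sources: [0:i, 3:l]
N(rest) = Σ N(rest − s) over sources s of rest; N(one piece) = 1:
  size 1 → [7]=1  [10]=1
  size 2 → [6,7]=1  [7,10]=2  [9,10]=1
  size 3 → [5,6,7]=1  [6,7,10]=3  [7,9,10]=3  [8,9,10]=1
  size 4 → [3,5,6,7]=1  [4,8,9,10]=1  [5,6,7,10]=4  [6,7,9,10]=6  [7,8,9,10]=4
  size 5 → [2,4,8,9,10]=1  [3,5,6,7,10]=5  [4,7,8,9,10]=5  [5,6,7,9,10]=10  [6,7,8,9,10]=10
  size 6 → [1,2,4,8,9,10]=1  [2,4,7,8,9,10]=6  [3,5,6,7,9,10]=15  [4,6,7,8,9,10]=15  [5,6,7,8,9,10]=20
  size 7 → [0,1,2,4,8,9,10]=1  [1,2,4,7,8,9,10]=7  [2,4,6,7,8,9,10]=21  [3,5,6,7,8,9,10]=35  [4,5,6,7,8,9,10]=35
  size 8 → [0,1,2,4,7,8,9,10]=8  [1,2,4,6,7,8,9,10]=28  [2,4,5,6,7,8,9,10]=56  [3,4,5,6,7,8,9,10]=70
  size 9 → [0,1,2,4,6,7,8,9,10]=36  [1,2,4,5,6,7,8,9,10]=84  [2,3,4,5,6,7,8,9,10]=126
  first=0(i) contributes 210
  first=3(l) contributes 120
|[w]| = 330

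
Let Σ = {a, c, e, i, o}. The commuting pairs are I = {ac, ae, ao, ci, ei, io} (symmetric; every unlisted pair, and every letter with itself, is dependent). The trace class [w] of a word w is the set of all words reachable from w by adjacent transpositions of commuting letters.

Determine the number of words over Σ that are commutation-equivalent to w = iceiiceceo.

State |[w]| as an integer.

120

0(i) covers ∅
1(c) covers ∅
2(e) covers 1:c
3(i) covers 0:i
4(i) covers 3:i
5(c) covers 2:e
6(e) covers 5:c
7(c) covers 6:e
8(e) covers 7:c
9(o) covers 8:e
floor of heap: 0:i, 1:c
completions by unplaced set U, small U first (add the entries for U minus each lowest piece of U):
  |U|=1: {4}:1  {9}:1
  |U|=2: {3,4}:1  {4,9}:2  {8,9}:1
  |U|=3: {0,3,4}:1  {3,4,9}:3  {4,8,9}:3  {7,8,9}:1
  |U|=4: {0,3,4,9}:4  {3,4,8,9}:6  {4,7,8,9}:4  {6,7,8,9}:1
  |U|=5: {0,3,4,8,9}:10  {3,4,7,8,9}:10  {4,6,7,8,9}:5  {5,6,7,8,9}:1
  |U|=6: {0,3,4,7,8,9}:20  {2,5,6,7,8,9}:1  {3,4,6,7,8,9}:15  {4,5,6,7,8,9}:6
  |U|=7: {0,3,4,6,7,8,9}:35  {1,2,5,6,7,8,9}:1  {2,4,5,6,7,8,9}:7  {3,4,5,6,7,8,9}:21
  |U|=8: {0,3,4,5,6,7,8,9}:56  {1,2,4,5,6,7,8,9}:8  {2,3,4,5,6,7,8,9}:28
  start at 0(i): 36
  start at 1(c): 84
sum over floor = 120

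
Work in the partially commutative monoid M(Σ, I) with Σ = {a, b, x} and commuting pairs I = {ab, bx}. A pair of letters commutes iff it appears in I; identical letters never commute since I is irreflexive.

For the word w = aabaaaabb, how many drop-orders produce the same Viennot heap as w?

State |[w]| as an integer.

84

piece 0:a — minimal
piece 1:a rests on {0:a}
piece 2:b — minimal
piece 3:a rests on {1:a}
piece 4:a rests on {3:a}
piece 5:a rests on {4:a}
piece 6:a rests on {5:a}
piece 7:b rests on {2:b}
piece 8:b rests on {7:b}
minimal pieces: {0:a, 2:b}
ways to finish when only these pieces remain (= sum over removing one remaining piece with nothing left below it):
  1 left: {6}→1  {8}→1
  2 left: {5,6}→1  {6,8}→2  {7,8}→1
  3 left: {2,7,8}→1  {4,5,6}→1  {5,6,8}→3  {6,7,8}→3
  4 left: {2,6,7,8}→4  {3,4,5,6}→1  {4,5,6,8}→4  {5,6,7,8}→6
  5 left: {1,3,4,5,6}→1  {2,5,6,7,8}→10  {3,4,5,6,8}→5  {4,5,6,7,8}→10
  6 left: {0,1,3,4,5,6}→1  {1,3,4,5,6,8}→6  {2,4,5,6,7,8}→20  {3,4,5,6,7,8}→15
  7 left: {0,1,3,4,5,6,8}→7  {1,3,4,5,6,7,8}→21  {2,3,4,5,6,7,8}→35
  placing 0:a first → 56 extensions
  placing 2:b first → 28 extensions
total linear extensions = 84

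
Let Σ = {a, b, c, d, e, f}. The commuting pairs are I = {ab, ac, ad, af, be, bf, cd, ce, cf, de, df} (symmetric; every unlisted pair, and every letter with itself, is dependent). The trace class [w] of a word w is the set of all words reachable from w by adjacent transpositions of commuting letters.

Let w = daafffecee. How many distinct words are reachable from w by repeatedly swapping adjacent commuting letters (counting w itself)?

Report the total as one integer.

0(d) covers ∅
1(a) covers ∅
2(a) covers 1:a
3(f) covers ∅
4(f) covers 3:f
5(f) covers 4:f
6(e) covers 2:a, 5:f
7(c) covers ∅
8(e) covers 6:e
9(e) covers 8:e
floor of heap: 0:d, 1:a, 3:f, 7:c
completions by unplaced set U, small U first (add the entries for U minus each lowest piece of U):
  |U|=1: {0}:1  {7}:1  {9}:1
  |U|=2: {0,7}:2  {0,9}:2  {7,9}:2  {8,9}:1
  |U|=3: {0,7,9}:6  {0,8,9}:3  {6,8,9}:1  {7,8,9}:3
  |U|=4: {0,6,8,9}:4  {0,7,8,9}:12  {2,6,8,9}:1  {5,6,8,9}:1  {6,7,8,9}:4
  |U|=5: {0,2,6,8,9}:5  {0,5,6,8,9}:5  {0,6,7,8,9}:20  {1,2,6,8,9}:1  {2,5,6,8,9}:2  {2,6,7,8,9}:5  {4,5,6,8,9}:1  {5,6,7,8,9}:5
  |U|=6: {0,1,2,6,8,9}:6  {0,2,5,6,8,9}:12  {0,2,6,7,8,9}:30  {0,4,5,6,8,9}:6  {0,5,6,7,8,9}:30  {1,2,5,6,8,9}:3  {1,2,6,7,8,9}:6  {2,4,5,6,8,9}:3  {2,5,6,7,8,9}:12  {3,4,5,6,8,9}:1  {4,5,6,7,8,9}:6
  |U|=7: {0,1,2,5,6,8,9}:21  {0,1,2,6,7,8,9}:42  {0,2,4,5,6,8,9}:21  {0,2,5,6,7,8,9}:84  {0,3,4,5,6,8,9}:7  {0,4,5,6,7,8,9}:42  {1,2,4,5,6,8,9}:6  {1,2,5,6,7,8,9}:21  {2,3,4,5,6,8,9}:4  {2,4,5,6,7,8,9}:21  {3,4,5,6,7,8,9}:7
  |U|=8: {0,1,2,4,5,6,8,9}:48  {0,1,2,5,6,7,8,9}:168  {0,2,3,4,5,6,8,9}:32  {0,2,4,5,6,7,8,9}:168  {0,3,4,5,6,7,8,9}:56  {1,2,3,4,5,6,8,9}:10  {1,2,4,5,6,7,8,9}:48  {2,3,4,5,6,7,8,9}:32
  start at 0(d): 90
  start at 1(a): 288
  start at 3(f): 432
  start at 7(c): 90
sum over floor = 900

900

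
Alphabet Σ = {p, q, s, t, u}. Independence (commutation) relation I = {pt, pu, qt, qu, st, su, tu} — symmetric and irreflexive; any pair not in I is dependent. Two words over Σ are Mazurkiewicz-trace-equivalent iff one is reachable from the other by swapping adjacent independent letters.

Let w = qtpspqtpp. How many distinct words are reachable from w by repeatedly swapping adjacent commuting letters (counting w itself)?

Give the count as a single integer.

36

piece 0:q — minimal
piece 1:t — minimal
piece 2:p rests on {0:q}
piece 3:s rests on {2:p}
piece 4:p rests on {3:s}
piece 5:q rests on {4:p}
piece 6:t rests on {1:t}
piece 7:p rests on {5:q}
piece 8:p rests on {7:p}
minimal pieces: {0:q, 1:t}
ways to finish when only these pieces remain (= sum over removing one remaining piece with nothing left below it):
  1 left: {6}→1  {8}→1
  2 left: {1,6}→1  {6,8}→2  {7,8}→1
  3 left: {1,6,8}→3  {5,7,8}→1  {6,7,8}→3
  4 left: {1,6,7,8}→6  {4,5,7,8}→1  {5,6,7,8}→4
  5 left: {1,5,6,7,8}→10  {3,4,5,7,8}→1  {4,5,6,7,8}→5
  6 left: {1,4,5,6,7,8}→15  {2,3,4,5,7,8}→1  {3,4,5,6,7,8}→6
  7 left: {0,2,3,4,5,7,8}→1  {1,3,4,5,6,7,8}→21  {2,3,4,5,6,7,8}→7
  placing 0:q first → 28 extensions
  placing 1:t first → 8 extensions
total linear extensions = 36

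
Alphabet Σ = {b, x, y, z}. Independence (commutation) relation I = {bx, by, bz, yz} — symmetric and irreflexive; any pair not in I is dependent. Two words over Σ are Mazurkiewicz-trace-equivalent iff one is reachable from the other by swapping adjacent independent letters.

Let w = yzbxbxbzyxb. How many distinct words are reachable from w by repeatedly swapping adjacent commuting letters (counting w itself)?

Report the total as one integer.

drop 0:y onto floor
drop 1:z onto floor
drop 2:b onto floor
drop 3:x onto {0:y, 1:z}
drop 4:b onto {2:b}
drop 5:x onto {3:x}
drop 6:b onto {4:b}
drop 7:z onto {5:x}
drop 8:y onto {5:x}
drop 9:x onto {7:z, 8:y}
drop 10:b onto {6:b}
ground layer = {0:y, 1:z, 2:b}
drop-orders for the pieces not yet dropped (sum over which currently-grounded one goes next):
  1 to go: {9} 1  {10} 1
  2 to go: {6,10} 1  {7,9} 1  {8,9} 1  {9,10} 2
  3 to go: {4,6,10} 1  {6,9,10} 3  {7,8,9} 2  {7,9,10} 3  {8,9,10} 3
  4 to go: {2,4,6,10} 1  {4,6,9,10} 4  {5,7,8,9} 2  {6,7,9,10} 6  {6,8,9,10} 6  {7,8,9,10} 8
  5 to go: {2,4,6,9,10} 5  {3,5,7,8,9} 2  {4,6,7,9,10} 10  {4,6,8,9,10} 10  {5,7,8,9,10} 10  {6,7,8,9,10} 20
  6 to go: {0,3,5,7,8,9} 2  {1,3,5,7,8,9} 2  {2,4,6,7,9,10} 15  {2,4,6,8,9,10} 15  {3,5,7,8,9,10} 12  {4,6,7,8,9,10} 40  {5,6,7,8,9,10} 30
  7 to go: {0,1,3,5,7,8,9} 4  {0,3,5,7,8,9,10} 14  {1,3,5,7,8,9,10} 14  {2,4,6,7,8,9,10} 70  {3,5,6,7,8,9,10} 42  {4,5,6,7,8,9,10} 70
  8 to go: {0,1,3,5,7,8,9,10} 32  {0,3,5,6,7,8,9,10} 56  {1,3,5,6,7,8,9,10} 56  {2,4,5,6,7,8,9,10} 140  {3,4,5,6,7,8,9,10} 112
  9 to go: {0,1,3,5,6,7,8,9,10} 144  {0,3,4,5,6,7,8,9,10} 168  {1,3,4,5,6,7,8,9,10} 168  {2,3,4,5,6,7,8,9,10} 252
  if 0:y drops first: 420 orders
  if 1:z drops first: 420 orders
  if 2:b drops first: 480 orders
heap linearizations: 1320

1320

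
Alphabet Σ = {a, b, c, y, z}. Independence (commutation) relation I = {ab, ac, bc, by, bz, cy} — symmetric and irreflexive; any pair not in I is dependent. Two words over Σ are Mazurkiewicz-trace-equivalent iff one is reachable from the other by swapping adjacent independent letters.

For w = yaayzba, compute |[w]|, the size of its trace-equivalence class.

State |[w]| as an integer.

7

#0=y has no predecessor
#1=a depends on [0:y]
#2=a depends on [1:a]
#3=y depends on [2:a]
#4=z depends on [3:y]
#5=b has no predecessor
#6=a depends on [4:z]
sources: [0:y, 5:b]
N(rest) = Σ N(rest − s) over sources s of rest; N(one piece) = 1:
  size 1 → [5]=1  [6]=1
  size 2 → [4,6]=1  [5,6]=2
  size 3 → [3,4,6]=1  [4,5,6]=3
  size 4 → [2,3,4,6]=1  [3,4,5,6]=4
  size 5 → [1,2,3,4,6]=1  [2,3,4,5,6]=5
  first=0(y) contributes 6
  first=5(b) contributes 1
|[w]| = 7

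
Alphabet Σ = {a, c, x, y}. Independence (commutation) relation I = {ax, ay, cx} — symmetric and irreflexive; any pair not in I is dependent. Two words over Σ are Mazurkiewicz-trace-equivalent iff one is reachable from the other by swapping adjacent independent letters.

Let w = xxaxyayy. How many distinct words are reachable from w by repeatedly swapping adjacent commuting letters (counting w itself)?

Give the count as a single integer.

28

drop 0:x onto floor
drop 1:x onto {0:x}
drop 2:a onto floor
drop 3:x onto {1:x}
drop 4:y onto {3:x}
drop 5:a onto {2:a}
drop 6:y onto {4:y}
drop 7:y onto {6:y}
ground layer = {0:x, 2:a}
drop-orders for the pieces not yet dropped (sum over which currently-grounded one goes next):
  1 to go: {5} 1  {7} 1
  2 to go: {2,5} 1  {5,7} 2  {6,7} 1
  3 to go: {2,5,7} 3  {4,6,7} 1  {5,6,7} 3
  4 to go: {2,5,6,7} 6  {3,4,6,7} 1  {4,5,6,7} 4
  5 to go: {1,3,4,6,7} 1  {2,4,5,6,7} 10  {3,4,5,6,7} 5
  6 to go: {0,1,3,4,6,7} 1  {1,3,4,5,6,7} 6  {2,3,4,5,6,7} 15
  if 0:x drops first: 21 orders
  if 2:a drops first: 7 orders
heap linearizations: 28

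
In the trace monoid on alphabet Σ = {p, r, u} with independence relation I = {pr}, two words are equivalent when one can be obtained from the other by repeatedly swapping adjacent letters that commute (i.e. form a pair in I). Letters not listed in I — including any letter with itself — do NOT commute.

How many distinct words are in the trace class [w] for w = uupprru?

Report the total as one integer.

6

0(u) covers ∅
1(u) covers 0:u
2(p) covers 1:u
3(p) covers 2:p
4(r) covers 1:u
5(r) covers 4:r
6(u) covers 3:p, 5:r
floor of heap: 0:u
completions by unplaced set U, small U first (add the entries for U minus each lowest piece of U):
  |U|=1: {6}:1
  |U|=2: {3,6}:1  {5,6}:1
  |U|=3: {2,3,6}:1  {3,5,6}:2  {4,5,6}:1
  |U|=4: {2,3,5,6}:3  {3,4,5,6}:3
  |U|=5: {2,3,4,5,6}:6
  start at 0(u): 6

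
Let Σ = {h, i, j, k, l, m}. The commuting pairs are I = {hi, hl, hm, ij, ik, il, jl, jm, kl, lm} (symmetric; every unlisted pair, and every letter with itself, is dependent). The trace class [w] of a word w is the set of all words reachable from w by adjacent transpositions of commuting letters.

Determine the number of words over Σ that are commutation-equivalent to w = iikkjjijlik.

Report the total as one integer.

2310

#0=i has no predecessor
#1=i depends on [0:i]
#2=k has no predecessor
#3=k depends on [2:k]
#4=j depends on [3:k]
#5=j depends on [4:j]
#6=i depends on [1:i]
#7=j depends on [5:j]
#8=l has no predecessor
#9=i depends on [6:i]
#10=k depends on [7:j]
sources: [0:i, 2:k, 8:l]
N(rest) = Σ N(rest − s) over sources s of rest; N(one piece) = 1:
  size 1 → [8]=1  [9]=1  [10]=1
  size 2 → [6,9]=1  [7,10]=1  [8,9]=2  [8,10]=2  [9,10]=2
  size 3 → [1,6,9]=1  [5,7,10]=1  [6,8,9]=3  [6,9,10]=3  [7,8,10]=3  [7,9,10]=3  [8,9,10]=6
  size 4 → [0,1,6,9]=1  [1,6,8,9]=4  [1,6,9,10]=4  [4,5,7,10]=1  [5,7,8,10]=4  [5,7,9,10]=4  [6,7,9,10]=6  [6,8,9,10]=12  [7,8,9,10]=12
  size 5 → [0,1,6,8,9]=5  [0,1,6,9,10]=5  [1,6,7,9,10]=10  [1,6,8,9,10]=20  [3,4,5,7,10]=1  [4,5,7,8,10]=5  [4,5,7,9,10]=5  [5,6,7,9,10]=10  [5,7,8,9,10]=20  [6,7,8,9,10]=30
  size 6 → [0,1,6,7,9,10]=15  [0,1,6,8,9,10]=30  [1,5,6,7,9,10]=20  [1,6,7,8,9,10]=60  [2,3,4,5,7,10]=1  [3,4,5,7,8,10]=6  [3,4,5,7,9,10]=6  [4,5,6,7,9,10]=15  [4,5,7,8,9,10]=30  [5,6,7,8,9,10]=60
  size 7 → [0,1,5,6,7,9,10]=35  [0,1,6,7,8,9,10]=105  [1,4,5,6,7,9,10]=35  [1,5,6,7,8,9,10]=140  [2,3,4,5,7,8,10]=7  [2,3,4,5,7,9,10]=7  [3,4,5,6,7,9,10]=21  [3,4,5,7,8,9,10]=42  [4,5,6,7,8,9,10]=105
  size 8 → [0,1,4,5,6,7,9,10]=70  [0,1,5,6,7,8,9,10]=280  [1,3,4,5,6,7,9,10]=56  [1,4,5,6,7,8,9,10]=280  [2,3,4,5,6,7,9,10]=28  [2,3,4,5,7,8,9,10]=56  [3,4,5,6,7,8,9,10]=168
  size 9 → [0,1,3,4,5,6,7,9,10]=126  [0,1,4,5,6,7,8,9,10]=630  [1,2,3,4,5,6,7,9,10]=84  [1,3,4,5,6,7,8,9,10]=504  [2,3,4,5,6,7,8,9,10]=252
  first=0(i) contributes 840
  first=2(k) contributes 1260
  first=8(l) contributes 210
|[w]| = 2310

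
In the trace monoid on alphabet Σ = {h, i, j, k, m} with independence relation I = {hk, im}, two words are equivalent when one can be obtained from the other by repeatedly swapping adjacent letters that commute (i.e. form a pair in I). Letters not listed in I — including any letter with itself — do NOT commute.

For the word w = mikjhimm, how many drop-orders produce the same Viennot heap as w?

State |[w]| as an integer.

drop 0:m onto floor
drop 1:i onto floor
drop 2:k onto {0:m, 1:i}
drop 3:j onto {2:k}
drop 4:h onto {3:j}
drop 5:i onto {4:h}
drop 6:m onto {4:h}
drop 7:m onto {6:m}
ground layer = {0:m, 1:i}
drop-orders for the pieces not yet dropped (sum over which currently-grounded one goes next):
  1 to go: {5} 1  {7} 1
  2 to go: {5,7} 2  {6,7} 1
  3 to go: {5,6,7} 3
  4 to go: {4,5,6,7} 3
  5 to go: {3,4,5,6,7} 3
  6 to go: {2,3,4,5,6,7} 3
  if 0:m drops first: 3 orders
  if 1:i drops first: 3 orders
heap linearizations: 6

6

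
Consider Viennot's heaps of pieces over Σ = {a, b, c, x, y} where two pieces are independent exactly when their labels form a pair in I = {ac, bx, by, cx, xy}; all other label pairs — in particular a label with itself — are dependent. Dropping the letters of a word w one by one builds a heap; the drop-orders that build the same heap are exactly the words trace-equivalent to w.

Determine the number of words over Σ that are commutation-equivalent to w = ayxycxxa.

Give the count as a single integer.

30

piece 0:a — minimal
piece 1:y rests on {0:a}
piece 2:x rests on {0:a}
piece 3:y rests on {1:y}
piece 4:c rests on {3:y}
piece 5:x rests on {2:x}
piece 6:x rests on {5:x}
piece 7:a rests on {3:y, 6:x}
minimal pieces: {0:a}
ways to finish when only these pieces remain (= sum over removing one remaining piece with nothing left below it):
  1 left: {4}→1  {7}→1
  2 left: {4,7}→2  {6,7}→1
  3 left: {3,4,7}→2  {4,6,7}→3  {5,6,7}→1
  4 left: {1,3,4,7}→2  {2,5,6,7}→1  {3,4,6,7}→5  {4,5,6,7}→4
  5 left: {1,3,4,6,7}→7  {2,4,5,6,7}→5  {3,4,5,6,7}→9
  6 left: {1,3,4,5,6,7}→16  {2,3,4,5,6,7}→14
  placing 0:a first → 30 extensions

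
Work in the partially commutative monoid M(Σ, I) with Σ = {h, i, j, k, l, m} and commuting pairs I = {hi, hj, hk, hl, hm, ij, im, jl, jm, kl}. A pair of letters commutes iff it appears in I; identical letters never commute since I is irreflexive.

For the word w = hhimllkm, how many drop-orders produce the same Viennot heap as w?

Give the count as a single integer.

drop 0:h onto floor
drop 1:h onto {0:h}
drop 2:i onto floor
drop 3:m onto floor
drop 4:l onto {2:i, 3:m}
drop 5:l onto {4:l}
drop 6:k onto {2:i, 3:m}
drop 7:m onto {5:l, 6:k}
ground layer = {0:h, 2:i, 3:m}
drop-orders for the pieces not yet dropped (sum over which currently-grounded one goes next):
  1 to go: {1} 1  {7} 1
  2 to go: {0,1} 1  {1,7} 2  {5,7} 1  {6,7} 1
  3 to go: {0,1,7} 3  {1,5,7} 3  {1,6,7} 3  {4,5,7} 1  {5,6,7} 2
  4 to go: {0,1,5,7} 6  {0,1,6,7} 6  {1,4,5,7} 4  {1,5,6,7} 8  {4,5,6,7} 3
  5 to go: {0,1,4,5,7} 10  {0,1,5,6,7} 20  {1,4,5,6,7} 15  {2,4,5,6,7} 3  {3,4,5,6,7} 3
  6 to go: {0,1,4,5,6,7} 45  {1,2,4,5,6,7} 18  {1,3,4,5,6,7} 18  {2,3,4,5,6,7} 6
  if 0:h drops first: 42 orders
  if 2:i drops first: 63 orders
  if 3:m drops first: 63 orders
heap linearizations: 168

168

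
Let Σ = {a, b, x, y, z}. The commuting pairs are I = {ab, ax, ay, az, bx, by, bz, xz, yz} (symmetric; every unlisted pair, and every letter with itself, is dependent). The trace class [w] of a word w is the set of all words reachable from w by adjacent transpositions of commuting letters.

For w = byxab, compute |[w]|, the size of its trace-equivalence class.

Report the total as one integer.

30

#0=b has no predecessor
#1=y has no predecessor
#2=x depends on [1:y]
#3=a has no predecessor
#4=b depends on [0:b]
sources: [0:b, 1:y, 3:a]
N(rest) = Σ N(rest − s) over sources s of rest; N(one piece) = 1:
  size 1 → [2]=1  [3]=1  [4]=1
  size 2 → [0,4]=1  [1,2]=1  [2,3]=2  [2,4]=2  [3,4]=2
  size 3 → [0,2,4]=3  [0,3,4]=3  [1,2,3]=3  [1,2,4]=3  [2,3,4]=6
  first=0(b) contributes 12
  first=1(y) contributes 12
  first=3(a) contributes 6
|[w]| = 30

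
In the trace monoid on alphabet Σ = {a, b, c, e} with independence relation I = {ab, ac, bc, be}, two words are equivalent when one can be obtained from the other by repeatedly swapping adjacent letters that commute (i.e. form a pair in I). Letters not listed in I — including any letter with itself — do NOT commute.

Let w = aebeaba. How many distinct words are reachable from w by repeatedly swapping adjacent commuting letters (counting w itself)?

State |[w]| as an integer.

piece 0:a — minimal
piece 1:e rests on {0:a}
piece 2:b — minimal
piece 3:e rests on {1:e}
piece 4:a rests on {3:e}
piece 5:b rests on {2:b}
piece 6:a rests on {4:a}
minimal pieces: {0:a, 2:b}
ways to finish when only these pieces remain (= sum over removing one remaining piece with nothing left below it):
  1 left: {5}→1  {6}→1
  2 left: {2,5}→1  {4,6}→1  {5,6}→2
  3 left: {2,5,6}→3  {3,4,6}→1  {4,5,6}→3
  4 left: {1,3,4,6}→1  {2,4,5,6}→6  {3,4,5,6}→4
  5 left: {0,1,3,4,6}→1  {1,3,4,5,6}→5  {2,3,4,5,6}→10
  placing 0:a first → 15 extensions
  placing 2:b first → 6 extensions
total linear extensions = 21

21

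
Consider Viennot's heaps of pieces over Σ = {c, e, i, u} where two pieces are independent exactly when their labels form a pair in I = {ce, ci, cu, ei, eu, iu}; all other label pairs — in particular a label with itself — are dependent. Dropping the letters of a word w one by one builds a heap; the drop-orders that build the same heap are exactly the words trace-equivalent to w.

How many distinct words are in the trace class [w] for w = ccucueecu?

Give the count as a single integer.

0(c) covers ∅
1(c) covers 0:c
2(u) covers ∅
3(c) covers 1:c
4(u) covers 2:u
5(e) covers ∅
6(e) covers 5:e
7(c) covers 3:c
8(u) covers 4:u
floor of heap: 0:c, 2:u, 5:e
completions by unplaced set U, small U first (add the entries for U minus each lowest piece of U):
  |U|=1: {6}:1  {7}:1  {8}:1
  |U|=2: {3,7}:1  {4,8}:1  {5,6}:1  {6,7}:2  {6,8}:2  {7,8}:2
  |U|=3: {1,3,7}:1  {2,4,8}:1  {3,6,7}:3  {3,7,8}:3  {4,6,8}:3  {4,7,8}:3  {5,6,7}:3  {5,6,8}:3  {6,7,8}:6
  |U|=4: {0,1,3,7}:1  {1,3,6,7}:4  {1,3,7,8}:4  {2,4,6,8}:4  {2,4,7,8}:4  {3,4,7,8}:6  {3,5,6,7}:6  {3,6,7,8}:12  {4,5,6,8}:6  {4,6,7,8}:12  {5,6,7,8}:12
  |U|=5: {0,1,3,6,7}:5  {0,1,3,7,8}:5  {1,3,4,7,8}:10  {1,3,5,6,7}:10  {1,3,6,7,8}:20  {2,3,4,7,8}:10  {2,4,5,6,8}:10  {2,4,6,7,8}:20  {3,4,6,7,8}:30  {3,5,6,7,8}:30  {4,5,6,7,8}:30
  |U|=6: {0,1,3,4,7,8}:15  {0,1,3,5,6,7}:15  {0,1,3,6,7,8}:30  {1,2,3,4,7,8}:20  {1,3,4,6,7,8}:60  {1,3,5,6,7,8}:60  {2,3,4,6,7,8}:60  {2,4,5,6,7,8}:60  {3,4,5,6,7,8}:90
  |U|=7: {0,1,2,3,4,7,8}:35  {0,1,3,4,6,7,8}:105  {0,1,3,5,6,7,8}:105  {1,2,3,4,6,7,8}:140  {1,3,4,5,6,7,8}:210  {2,3,4,5,6,7,8}:210
  start at 0(c): 560
  start at 2(u): 420
  start at 5(e): 280
sum over floor = 1260

1260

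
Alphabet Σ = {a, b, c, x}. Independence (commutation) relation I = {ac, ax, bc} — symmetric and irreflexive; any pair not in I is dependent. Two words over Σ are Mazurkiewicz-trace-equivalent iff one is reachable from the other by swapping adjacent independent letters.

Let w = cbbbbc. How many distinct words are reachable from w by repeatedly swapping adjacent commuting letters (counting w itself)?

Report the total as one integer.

#0=c has no predecessor
#1=b has no predecessor
#2=b depends on [1:b]
#3=b depends on [2:b]
#4=b depends on [3:b]
#5=c depends on [0:c]
sources: [0:c, 1:b]
N(rest) = Σ N(rest − s) over sources s of rest; N(one piece) = 1:
  size 1 → [4]=1  [5]=1
  size 2 → [0,5]=1  [3,4]=1  [4,5]=2
  size 3 → [0,4,5]=3  [2,3,4]=1  [3,4,5]=3
  size 4 → [0,3,4,5]=6  [1,2,3,4]=1  [2,3,4,5]=4
  first=0(c) contributes 5
  first=1(b) contributes 10
|[w]| = 15

15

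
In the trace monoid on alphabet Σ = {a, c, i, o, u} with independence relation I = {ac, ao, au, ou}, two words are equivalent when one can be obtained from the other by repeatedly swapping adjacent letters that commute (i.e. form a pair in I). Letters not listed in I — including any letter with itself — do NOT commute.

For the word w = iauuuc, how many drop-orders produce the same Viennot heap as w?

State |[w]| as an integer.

0(i) covers ∅
1(a) covers 0:i
2(u) covers 0:i
3(u) covers 2:u
4(u) covers 3:u
5(c) covers 4:u
floor of heap: 0:i
completions by unplaced set U, small U first (add the entries for U minus each lowest piece of U):
  |U|=1: {1}:1  {5}:1
  |U|=2: {1,5}:2  {4,5}:1
  |U|=3: {1,4,5}:3  {3,4,5}:1
  |U|=4: {1,3,4,5}:4  {2,3,4,5}:1
  start at 0(i): 5

5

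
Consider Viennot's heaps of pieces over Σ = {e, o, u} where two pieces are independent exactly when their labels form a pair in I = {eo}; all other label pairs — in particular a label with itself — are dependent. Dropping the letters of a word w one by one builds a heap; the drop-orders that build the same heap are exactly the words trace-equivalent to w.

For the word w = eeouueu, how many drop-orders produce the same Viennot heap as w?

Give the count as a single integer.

#0=e has no predecessor
#1=e depends on [0:e]
#2=o has no predecessor
#3=u depends on [1:e, 2:o]
#4=u depends on [3:u]
#5=e depends on [4:u]
#6=u depends on [5:e]
sources: [0:e, 2:o]
N(rest) = Σ N(rest − s) over sources s of rest; N(one piece) = 1:
  size 1 → [6]=1
  size 2 → [5,6]=1
  size 3 → [4,5,6]=1
  size 4 → [3,4,5,6]=1
  size 5 → [1,3,4,5,6]=1  [2,3,4,5,6]=1
  first=0(e) contributes 2
  first=2(o) contributes 1
|[w]| = 3

3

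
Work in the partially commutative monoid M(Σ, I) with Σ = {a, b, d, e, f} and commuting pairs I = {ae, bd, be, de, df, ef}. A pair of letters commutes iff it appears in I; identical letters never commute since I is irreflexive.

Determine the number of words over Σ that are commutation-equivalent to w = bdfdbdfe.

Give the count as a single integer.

280

piece 0:b — minimal
piece 1:d — minimal
piece 2:f rests on {0:b}
piece 3:d rests on {1:d}
piece 4:b rests on {2:f}
piece 5:d rests on {3:d}
piece 6:f rests on {4:b}
piece 7:e — minimal
minimal pieces: {0:b, 1:d, 7:e}
ways to finish when only these pieces remain (= sum over removing one remaining piece with nothing left below it):
  1 left: {5}→1  {6}→1  {7}→1
  2 left: {3,5}→1  {4,6}→1  {5,6}→2  {5,7}→2  {6,7}→2
  3 left: {1,3,5}→1  {2,4,6}→1  {3,5,6}→3  {3,5,7}→3  {4,5,6}→3  {4,6,7}→3  {5,6,7}→6
  4 left: {0,2,4,6}→1  {1,3,5,6}→4  {1,3,5,7}→4  {2,4,5,6}→4  {2,4,6,7}→4  {3,4,5,6}→6  {3,5,6,7}→12  {4,5,6,7}→12
  5 left: {0,2,4,5,6}→5  {0,2,4,6,7}→5  {1,3,4,5,6}→10  {1,3,5,6,7}→20  {2,3,4,5,6}→10  {2,4,5,6,7}→20  {3,4,5,6,7}→30
  6 left: {0,2,3,4,5,6}→15  {0,2,4,5,6,7}→30  {1,2,3,4,5,6}→20  {1,3,4,5,6,7}→60  {2,3,4,5,6,7}→60
  placing 0:b first → 140 extensions
  placing 1:d first → 105 extensions
  placing 7:e first → 35 extensions
total linear extensions = 280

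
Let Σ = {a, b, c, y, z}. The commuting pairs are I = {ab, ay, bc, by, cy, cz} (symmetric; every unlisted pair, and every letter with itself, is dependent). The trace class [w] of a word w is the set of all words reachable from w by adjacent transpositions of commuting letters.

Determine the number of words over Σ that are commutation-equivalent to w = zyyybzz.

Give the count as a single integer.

piece 0:z — minimal
piece 1:y rests on {0:z}
piece 2:y rests on {1:y}
piece 3:y rests on {2:y}
piece 4:b rests on {0:z}
piece 5:z rests on {3:y, 4:b}
piece 6:z rests on {5:z}
minimal pieces: {0:z}
ways to finish when only these pieces remain (= sum over removing one remaining piece with nothing left below it):
  1 left: {6}→1
  2 left: {5,6}→1
  3 left: {3,5,6}→1  {4,5,6}→1
  4 left: {2,3,5,6}→1  {3,4,5,6}→2
  5 left: {1,2,3,5,6}→1  {2,3,4,5,6}→3
  placing 0:z first → 4 extensions

4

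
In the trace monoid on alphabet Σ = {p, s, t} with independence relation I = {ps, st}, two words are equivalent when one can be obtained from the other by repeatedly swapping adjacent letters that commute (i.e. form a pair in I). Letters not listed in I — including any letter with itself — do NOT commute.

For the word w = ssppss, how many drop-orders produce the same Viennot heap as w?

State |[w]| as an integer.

drop 0:s onto floor
drop 1:s onto {0:s}
drop 2:p onto floor
drop 3:p onto {2:p}
drop 4:s onto {1:s}
drop 5:s onto {4:s}
ground layer = {0:s, 2:p}
drop-orders for the pieces not yet dropped (sum over which currently-grounded one goes next):
  1 to go: {3} 1  {5} 1
  2 to go: {2,3} 1  {3,5} 2  {4,5} 1
  3 to go: {1,4,5} 1  {2,3,5} 3  {3,4,5} 3
  4 to go: {0,1,4,5} 1  {1,3,4,5} 4  {2,3,4,5} 6
  if 0:s drops first: 10 orders
  if 2:p drops first: 5 orders
heap linearizations: 15

15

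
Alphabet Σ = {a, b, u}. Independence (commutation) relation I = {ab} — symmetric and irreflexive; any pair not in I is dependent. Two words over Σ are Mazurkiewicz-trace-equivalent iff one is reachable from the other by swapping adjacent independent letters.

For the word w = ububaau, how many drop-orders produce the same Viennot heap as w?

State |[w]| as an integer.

3

0(u) covers ∅
1(b) covers 0:u
2(u) covers 1:b
3(b) covers 2:u
4(a) covers 2:u
5(a) covers 4:a
6(u) covers 3:b, 5:a
floor of heap: 0:u
completions by unplaced set U, small U first (add the entries for U minus each lowest piece of U):
  |U|=1: {6}:1
  |U|=2: {3,6}:1  {5,6}:1
  |U|=3: {3,5,6}:2  {4,5,6}:1
  |U|=4: {3,4,5,6}:3
  |U|=5: {2,3,4,5,6}:3
  start at 0(u): 3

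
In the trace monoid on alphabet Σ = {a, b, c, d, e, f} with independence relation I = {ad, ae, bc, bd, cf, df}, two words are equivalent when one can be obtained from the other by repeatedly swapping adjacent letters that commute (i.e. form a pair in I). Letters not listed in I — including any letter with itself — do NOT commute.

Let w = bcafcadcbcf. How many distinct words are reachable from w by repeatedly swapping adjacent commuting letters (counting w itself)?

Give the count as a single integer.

#0=b has no predecessor
#1=c has no predecessor
#2=a depends on [0:b, 1:c]
#3=f depends on [2:a]
#4=c depends on [2:a]
#5=a depends on [3:f, 4:c]
#6=d depends on [4:c]
#7=c depends on [5:a, 6:d]
#8=b depends on [5:a]
#9=c depends on [7:c]
#10=f depends on [8:b]
sources: [0:b, 1:c]
N(rest) = Σ N(rest − s) over sources s of rest; N(one piece) = 1:
  size 1 → [9]=1  [10]=1
  size 2 → [7,9]=1  [8,10]=1  [9,10]=2
  size 3 → [6,7,9]=1  [7,9,10]=3  [8,9,10]=3
  size 4 → [6,7,9,10]=4  [7,8,9,10]=6
  size 5 → [5,7,8,9,10]=6  [6,7,8,9,10]=10
  size 6 → [3,5,7,8,9,10]=6  [5,6,7,8,9,10]=16
  size 7 → [3,5,6,7,8,9,10]=22  [4,5,6,7,8,9,10]=16
  size 8 → [3,4,5,6,7,8,9,10]=38
  size 9 → [2,3,4,5,6,7,8,9,10]=38
  first=0(b) contributes 38
  first=1(c) contributes 38
|[w]| = 76

76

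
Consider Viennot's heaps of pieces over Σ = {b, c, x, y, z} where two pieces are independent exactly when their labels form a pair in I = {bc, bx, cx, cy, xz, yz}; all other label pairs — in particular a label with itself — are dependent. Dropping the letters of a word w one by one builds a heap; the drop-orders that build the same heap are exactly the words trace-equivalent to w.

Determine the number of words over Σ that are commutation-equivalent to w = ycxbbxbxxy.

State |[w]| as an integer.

350

0(y) covers ∅
1(c) covers ∅
2(x) covers 0:y
3(b) covers 0:y
4(b) covers 3:b
5(x) covers 2:x
6(b) covers 4:b
7(x) covers 5:x
8(x) covers 7:x
9(y) covers 6:b, 8:x
floor of heap: 0:y, 1:c
completions by unplaced set U, small U first (add the entries for U minus each lowest piece of U):
  |U|=1: {1}:1  {9}:1
  |U|=2: {1,9}:2  {6,9}:1  {8,9}:1
  |U|=3: {1,6,9}:3  {1,8,9}:3  {4,6,9}:1  {6,8,9}:2  {7,8,9}:1
  |U|=4: {1,4,6,9}:4  {1,6,8,9}:8  {1,7,8,9}:4  {3,4,6,9}:1  {4,6,8,9}:3  {5,7,8,9}:1  {6,7,8,9}:3
  |U|=5: {1,3,4,6,9}:5  {1,4,6,8,9}:15  {1,5,7,8,9}:5  {1,6,7,8,9}:15  {2,5,7,8,9}:1  {3,4,6,8,9}:4  {4,6,7,8,9}:6  {5,6,7,8,9}:4
  |U|=6: {1,2,5,7,8,9}:6  {1,3,4,6,8,9}:24  {1,4,6,7,8,9}:36  {1,5,6,7,8,9}:24  {2,5,6,7,8,9}:5  {3,4,6,7,8,9}:10  {4,5,6,7,8,9}:10
  |U|=7: {1,2,5,6,7,8,9}:35  {1,3,4,6,7,8,9}:70  {1,4,5,6,7,8,9}:70  {2,4,5,6,7,8,9}:15  {3,4,5,6,7,8,9}:20
  |U|=8: {1,2,4,5,6,7,8,9}:120  {1,3,4,5,6,7,8,9}:160  {2,3,4,5,6,7,8,9}:35
  start at 0(y): 315
  start at 1(c): 35
sum over floor = 350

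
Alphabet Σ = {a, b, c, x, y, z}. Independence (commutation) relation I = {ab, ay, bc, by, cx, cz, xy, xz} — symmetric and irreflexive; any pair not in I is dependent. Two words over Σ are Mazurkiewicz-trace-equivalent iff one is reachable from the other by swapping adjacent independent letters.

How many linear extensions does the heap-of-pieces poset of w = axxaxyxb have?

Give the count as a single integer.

8

#0=a has no predecessor
#1=x depends on [0:a]
#2=x depends on [1:x]
#3=a depends on [2:x]
#4=x depends on [3:a]
#5=y has no predecessor
#6=x depends on [4:x]
#7=b depends on [6:x]
sources: [0:a, 5:y]
N(rest) = Σ N(rest − s) over sources s of rest; N(one piece) = 1:
  size 1 → [5]=1  [7]=1
  size 2 → [5,7]=2  [6,7]=1
  size 3 → [4,6,7]=1  [5,6,7]=3
  size 4 → [3,4,6,7]=1  [4,5,6,7]=4
  size 5 → [2,3,4,6,7]=1  [3,4,5,6,7]=5
  size 6 → [1,2,3,4,6,7]=1  [2,3,4,5,6,7]=6
  first=0(a) contributes 7
  first=5(y) contributes 1
|[w]| = 8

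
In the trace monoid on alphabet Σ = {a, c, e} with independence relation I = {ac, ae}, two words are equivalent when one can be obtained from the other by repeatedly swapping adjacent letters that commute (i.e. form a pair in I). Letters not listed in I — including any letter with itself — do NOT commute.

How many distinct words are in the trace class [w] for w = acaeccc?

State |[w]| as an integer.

21

drop 0:a onto floor
drop 1:c onto floor
drop 2:a onto {0:a}
drop 3:e onto {1:c}
drop 4:c onto {3:e}
drop 5:c onto {4:c}
drop 6:c onto {5:c}
ground layer = {0:a, 1:c}
drop-orders for the pieces not yet dropped (sum over which currently-grounded one goes next):
  1 to go: {2} 1  {6} 1
  2 to go: {0,2} 1  {2,6} 2  {5,6} 1
  3 to go: {0,2,6} 3  {2,5,6} 3  {4,5,6} 1
  4 to go: {0,2,5,6} 6  {2,4,5,6} 4  {3,4,5,6} 1
  5 to go: {0,2,4,5,6} 10  {1,3,4,5,6} 1  {2,3,4,5,6} 5
  if 0:a drops first: 6 orders
  if 1:c drops first: 15 orders
heap linearizations: 21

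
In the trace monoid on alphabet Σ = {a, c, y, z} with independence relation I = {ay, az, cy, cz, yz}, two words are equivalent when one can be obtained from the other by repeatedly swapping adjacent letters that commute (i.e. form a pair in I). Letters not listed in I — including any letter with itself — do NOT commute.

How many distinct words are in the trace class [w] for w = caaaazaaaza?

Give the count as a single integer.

drop 0:c onto floor
drop 1:a onto {0:c}
drop 2:a onto {1:a}
drop 3:a onto {2:a}
drop 4:a onto {3:a}
drop 5:z onto floor
drop 6:a onto {4:a}
drop 7:a onto {6:a}
drop 8:a onto {7:a}
drop 9:z onto {5:z}
drop 10:a onto {8:a}
ground layer = {0:c, 5:z}
drop-orders for the pieces not yet dropped (sum over which currently-grounded one goes next):
  1 to go: {9} 1  {10} 1
  2 to go: {5,9} 1  {8,10} 1  {9,10} 2
  3 to go: {5,9,10} 3  {7,8,10} 1  {8,9,10} 3
  4 to go: {5,8,9,10} 6  {6,7,8,10} 1  {7,8,9,10} 4
  5 to go: {4,6,7,8,10} 1  {5,7,8,9,10} 10  {6,7,8,9,10} 5
  6 to go: {3,4,6,7,8,10} 1  {4,6,7,8,9,10} 6  {5,6,7,8,9,10} 15
  7 to go: {2,3,4,6,7,8,10} 1  {3,4,6,7,8,9,10} 7  {4,5,6,7,8,9,10} 21
  8 to go: {1,2,3,4,6,7,8,10} 1  {2,3,4,6,7,8,9,10} 8  {3,4,5,6,7,8,9,10} 28
  9 to go: {0,1,2,3,4,6,7,8,10} 1  {1,2,3,4,6,7,8,9,10} 9  {2,3,4,5,6,7,8,9,10} 36
  if 0:c drops first: 45 orders
  if 5:z drops first: 10 orders
heap linearizations: 55

55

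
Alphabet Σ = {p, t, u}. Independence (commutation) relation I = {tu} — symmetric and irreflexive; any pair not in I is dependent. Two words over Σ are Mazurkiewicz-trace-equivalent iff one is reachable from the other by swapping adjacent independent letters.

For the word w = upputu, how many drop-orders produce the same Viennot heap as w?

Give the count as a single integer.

drop 0:u onto floor
drop 1:p onto {0:u}
drop 2:p onto {1:p}
drop 3:u onto {2:p}
drop 4:t onto {2:p}
drop 5:u onto {3:u}
ground layer = {0:u}
drop-orders for the pieces not yet dropped (sum over which currently-grounded one goes next):
  1 to go: {4} 1  {5} 1
  2 to go: {3,5} 1  {4,5} 2
  3 to go: {3,4,5} 3
  4 to go: {2,3,4,5} 3
  if 0:u drops first: 3 orders

3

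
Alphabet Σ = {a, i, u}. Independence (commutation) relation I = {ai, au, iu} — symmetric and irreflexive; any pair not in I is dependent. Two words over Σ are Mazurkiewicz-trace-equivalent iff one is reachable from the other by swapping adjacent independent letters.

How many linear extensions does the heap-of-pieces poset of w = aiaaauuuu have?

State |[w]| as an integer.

#0=a has no predecessor
#1=i has no predecessor
#2=a depends on [0:a]
#3=a depends on [2:a]
#4=a depends on [3:a]
#5=u has no predecessor
#6=u depends on [5:u]
#7=u depends on [6:u]
#8=u depends on [7:u]
sources: [0:a, 1:i, 5:u]
N(rest) = Σ N(rest − s) over sources s of rest; N(one piece) = 1:
  size 1 → [1]=1  [4]=1  [8]=1
  size 2 → [1,4]=2  [1,8]=2  [3,4]=1  [4,8]=2  [7,8]=1
  size 3 → [1,3,4]=3  [1,4,8]=6  [1,7,8]=3  [2,3,4]=1  [3,4,8]=3  [4,7,8]=3  [6,7,8]=1
  size 4 → [0,2,3,4]=1  [1,2,3,4]=4  [1,3,4,8]=12  [1,4,7,8]=12  [1,6,7,8]=4  [2,3,4,8]=4  [3,4,7,8]=6  [4,6,7,8]=4  [5,6,7,8]=1
  size 5 → [0,1,2,3,4]=5  [0,2,3,4,8]=5  [1,2,3,4,8]=20  [1,3,4,7,8]=30  [1,4,6,7,8]=20  [1,5,6,7,8]=5  [2,3,4,7,8]=10  [3,4,6,7,8]=10  [4,5,6,7,8]=5
  size 6 → [0,1,2,3,4,8]=30  [0,2,3,4,7,8]=15  [1,2,3,4,7,8]=60  [1,3,4,6,7,8]=60  [1,4,5,6,7,8]=30  [2,3,4,6,7,8]=20  [3,4,5,6,7,8]=15
  size 7 → [0,1,2,3,4,7,8]=105  [0,2,3,4,6,7,8]=35  [1,2,3,4,6,7,8]=140  [1,3,4,5,6,7,8]=105  [2,3,4,5,6,7,8]=35
  first=0(a) contributes 280
  first=1(i) contributes 70
  first=5(u) contributes 280
|[w]| = 630

630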